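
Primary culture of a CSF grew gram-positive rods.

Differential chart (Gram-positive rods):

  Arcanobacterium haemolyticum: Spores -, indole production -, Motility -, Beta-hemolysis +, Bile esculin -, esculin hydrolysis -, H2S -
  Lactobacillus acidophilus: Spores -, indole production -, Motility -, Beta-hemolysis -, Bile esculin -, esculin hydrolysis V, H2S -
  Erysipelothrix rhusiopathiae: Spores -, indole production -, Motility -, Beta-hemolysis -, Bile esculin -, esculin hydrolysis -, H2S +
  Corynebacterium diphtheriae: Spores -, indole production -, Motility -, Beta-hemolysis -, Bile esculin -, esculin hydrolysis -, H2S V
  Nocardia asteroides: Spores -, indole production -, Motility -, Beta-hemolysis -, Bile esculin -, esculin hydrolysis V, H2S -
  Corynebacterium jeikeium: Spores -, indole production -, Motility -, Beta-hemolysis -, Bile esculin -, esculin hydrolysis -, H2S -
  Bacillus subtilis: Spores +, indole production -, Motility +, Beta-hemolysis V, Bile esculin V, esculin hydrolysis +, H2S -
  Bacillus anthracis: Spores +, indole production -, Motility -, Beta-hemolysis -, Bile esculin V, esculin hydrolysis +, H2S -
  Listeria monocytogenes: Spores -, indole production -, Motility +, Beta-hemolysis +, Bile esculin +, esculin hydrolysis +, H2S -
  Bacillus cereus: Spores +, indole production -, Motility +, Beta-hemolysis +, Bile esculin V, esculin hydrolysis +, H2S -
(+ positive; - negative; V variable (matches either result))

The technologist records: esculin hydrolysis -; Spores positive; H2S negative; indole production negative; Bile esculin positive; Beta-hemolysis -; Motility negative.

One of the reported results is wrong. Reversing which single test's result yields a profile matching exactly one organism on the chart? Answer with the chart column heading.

As reported, no row in the chart matches all 7 reactions.
Reversing indole production → still no organism matches.
Reversing esculin hydrolysis (to +) → unique match: Bacillus anthracis.
Reversing Bile esculin → still no organism matches.
Reversing H2S → still no organism matches.
Reversing Beta-hemolysis → still no organism matches.
Reversing Spores → still no organism matches.
Reversing Motility → still no organism matches.

esculin hydrolysis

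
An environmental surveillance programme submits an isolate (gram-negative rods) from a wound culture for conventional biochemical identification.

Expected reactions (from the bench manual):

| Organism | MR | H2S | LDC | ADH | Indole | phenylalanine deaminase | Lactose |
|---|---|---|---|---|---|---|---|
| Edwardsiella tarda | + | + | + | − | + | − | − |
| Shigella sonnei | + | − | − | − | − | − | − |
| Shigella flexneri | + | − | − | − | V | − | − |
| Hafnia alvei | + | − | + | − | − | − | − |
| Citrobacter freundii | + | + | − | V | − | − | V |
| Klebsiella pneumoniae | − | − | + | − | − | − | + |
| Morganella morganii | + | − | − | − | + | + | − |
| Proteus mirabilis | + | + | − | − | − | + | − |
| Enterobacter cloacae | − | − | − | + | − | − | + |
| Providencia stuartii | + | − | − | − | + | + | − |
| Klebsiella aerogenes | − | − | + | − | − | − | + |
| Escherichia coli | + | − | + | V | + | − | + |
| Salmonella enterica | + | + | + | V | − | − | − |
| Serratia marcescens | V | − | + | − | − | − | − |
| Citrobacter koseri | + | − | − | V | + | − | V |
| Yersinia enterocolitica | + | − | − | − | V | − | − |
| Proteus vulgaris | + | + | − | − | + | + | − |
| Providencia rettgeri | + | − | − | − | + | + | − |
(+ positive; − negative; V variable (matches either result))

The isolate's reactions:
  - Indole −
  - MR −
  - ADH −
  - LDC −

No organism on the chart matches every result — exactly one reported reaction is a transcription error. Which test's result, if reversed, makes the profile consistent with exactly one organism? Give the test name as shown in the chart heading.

ADH

As reported, no row in the chart matches all 4 reactions.
Reversing MR → 5 organisms match (not unique).
Reversing ADH (to +) → unique match: Enterobacter cloacae.
Reversing LDC → 3 organisms match (not unique).
Reversing Indole → still no organism matches.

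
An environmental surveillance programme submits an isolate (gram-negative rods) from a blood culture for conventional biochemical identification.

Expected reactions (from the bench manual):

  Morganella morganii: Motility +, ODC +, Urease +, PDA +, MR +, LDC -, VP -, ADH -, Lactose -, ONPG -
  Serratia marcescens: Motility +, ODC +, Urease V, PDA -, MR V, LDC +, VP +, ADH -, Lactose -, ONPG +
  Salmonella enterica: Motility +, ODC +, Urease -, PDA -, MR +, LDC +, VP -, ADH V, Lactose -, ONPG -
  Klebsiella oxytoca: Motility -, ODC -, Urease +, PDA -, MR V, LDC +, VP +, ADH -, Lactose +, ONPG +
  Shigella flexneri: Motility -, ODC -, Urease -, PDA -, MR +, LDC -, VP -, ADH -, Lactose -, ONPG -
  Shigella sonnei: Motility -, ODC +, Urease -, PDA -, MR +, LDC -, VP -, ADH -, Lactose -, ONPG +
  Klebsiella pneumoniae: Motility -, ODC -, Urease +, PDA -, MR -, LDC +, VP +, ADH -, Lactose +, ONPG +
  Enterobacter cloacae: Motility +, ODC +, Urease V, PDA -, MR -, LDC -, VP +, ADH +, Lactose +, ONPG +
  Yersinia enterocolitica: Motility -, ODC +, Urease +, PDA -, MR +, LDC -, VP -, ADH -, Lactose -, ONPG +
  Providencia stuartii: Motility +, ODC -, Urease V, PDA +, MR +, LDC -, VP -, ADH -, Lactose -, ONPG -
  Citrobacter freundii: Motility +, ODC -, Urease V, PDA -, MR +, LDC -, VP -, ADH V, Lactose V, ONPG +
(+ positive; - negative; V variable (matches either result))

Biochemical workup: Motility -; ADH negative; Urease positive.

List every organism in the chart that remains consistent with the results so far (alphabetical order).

Urease +: excludes Salmonella enterica, Shigella flexneri, Shigella sonnei — 8 left.
ADH -: excludes Enterobacter cloacae — 7 left.
Motility -: excludes Morganella morganii, Serratia marcescens, Providencia stuartii, Citrobacter freundii — 3 left.

Klebsiella oxytoca, Klebsiella pneumoniae, Yersinia enterocolitica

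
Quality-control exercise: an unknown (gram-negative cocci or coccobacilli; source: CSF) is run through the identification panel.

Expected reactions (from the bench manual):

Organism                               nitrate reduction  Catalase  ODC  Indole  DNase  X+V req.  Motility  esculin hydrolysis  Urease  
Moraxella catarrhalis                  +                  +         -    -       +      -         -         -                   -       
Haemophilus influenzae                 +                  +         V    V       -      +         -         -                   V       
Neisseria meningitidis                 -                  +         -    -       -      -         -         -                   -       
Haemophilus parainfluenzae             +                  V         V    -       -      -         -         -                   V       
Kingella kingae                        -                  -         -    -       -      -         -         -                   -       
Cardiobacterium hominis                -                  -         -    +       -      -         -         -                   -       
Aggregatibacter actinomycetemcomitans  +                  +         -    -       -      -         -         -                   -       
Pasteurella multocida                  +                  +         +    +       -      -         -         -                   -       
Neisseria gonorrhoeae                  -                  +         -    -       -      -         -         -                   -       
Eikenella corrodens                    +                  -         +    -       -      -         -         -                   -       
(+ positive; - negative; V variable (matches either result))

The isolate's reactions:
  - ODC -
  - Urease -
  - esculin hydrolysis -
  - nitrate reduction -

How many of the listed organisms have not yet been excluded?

4

ODC -: excludes Pasteurella multocida, Eikenella corrodens — 8 left.
Urease -: all 8 remaining candidates are consistent.
esculin hydrolysis -: all 8 remaining candidates are consistent.
nitrate reduction -: excludes Moraxella catarrhalis, Haemophilus influenzae, Haemophilus parainfluenzae, Aggregatibacter actinomycetemcomitans — 4 left.
Still consistent: Cardiobacterium hominis, Kingella kingae, Neisseria gonorrhoeae, Neisseria meningitidis.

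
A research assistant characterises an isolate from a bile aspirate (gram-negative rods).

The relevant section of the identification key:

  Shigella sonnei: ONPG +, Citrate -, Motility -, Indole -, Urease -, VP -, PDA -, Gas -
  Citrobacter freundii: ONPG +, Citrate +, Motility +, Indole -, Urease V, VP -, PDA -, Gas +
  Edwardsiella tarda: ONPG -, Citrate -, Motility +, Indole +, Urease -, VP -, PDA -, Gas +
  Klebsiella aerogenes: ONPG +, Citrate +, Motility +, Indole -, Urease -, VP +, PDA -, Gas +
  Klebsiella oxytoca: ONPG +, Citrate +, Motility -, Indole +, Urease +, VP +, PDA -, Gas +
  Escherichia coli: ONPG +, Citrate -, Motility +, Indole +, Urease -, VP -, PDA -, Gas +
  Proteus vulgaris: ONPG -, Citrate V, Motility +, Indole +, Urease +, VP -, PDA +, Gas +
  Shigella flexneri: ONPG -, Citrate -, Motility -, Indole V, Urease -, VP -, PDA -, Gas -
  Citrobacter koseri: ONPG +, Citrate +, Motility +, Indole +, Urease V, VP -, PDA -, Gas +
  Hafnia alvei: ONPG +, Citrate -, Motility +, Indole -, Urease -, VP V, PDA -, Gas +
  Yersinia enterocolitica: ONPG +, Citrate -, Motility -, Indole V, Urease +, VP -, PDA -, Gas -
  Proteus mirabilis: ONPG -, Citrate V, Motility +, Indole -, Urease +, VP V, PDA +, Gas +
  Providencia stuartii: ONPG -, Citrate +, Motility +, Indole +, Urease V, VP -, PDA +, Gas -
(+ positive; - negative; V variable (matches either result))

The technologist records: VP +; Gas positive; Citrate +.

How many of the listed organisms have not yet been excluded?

3

VP +: excludes 9 organisms — 4 left.
Citrate +: excludes Hafnia alvei — 3 left.
Gas +: all 3 remaining candidates are consistent.
Still consistent: Klebsiella aerogenes, Klebsiella oxytoca, Proteus mirabilis.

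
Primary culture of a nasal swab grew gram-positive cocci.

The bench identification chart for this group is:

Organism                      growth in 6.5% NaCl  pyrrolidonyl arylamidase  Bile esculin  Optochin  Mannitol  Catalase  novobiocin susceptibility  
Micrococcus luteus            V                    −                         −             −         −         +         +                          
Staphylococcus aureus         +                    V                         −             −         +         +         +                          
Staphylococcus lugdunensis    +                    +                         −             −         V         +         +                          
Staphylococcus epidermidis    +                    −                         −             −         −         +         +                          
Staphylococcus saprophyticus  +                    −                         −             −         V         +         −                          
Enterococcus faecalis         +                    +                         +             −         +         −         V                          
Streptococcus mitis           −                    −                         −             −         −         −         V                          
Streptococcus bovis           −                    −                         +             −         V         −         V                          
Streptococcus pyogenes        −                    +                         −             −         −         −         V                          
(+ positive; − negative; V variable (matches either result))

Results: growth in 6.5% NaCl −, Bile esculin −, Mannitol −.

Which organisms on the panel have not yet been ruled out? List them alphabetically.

Micrococcus luteus, Streptococcus mitis, Streptococcus pyogenes

Bile esculin −: excludes Enterococcus faecalis, Streptococcus bovis — 7 left.
growth in 6.5% NaCl −: excludes Staphylococcus aureus, Staphylococcus lugdunensis, Staphylococcus epidermidis, Staphylococcus saprophyticus — 3 left.
Mannitol −: all 3 remaining candidates are consistent.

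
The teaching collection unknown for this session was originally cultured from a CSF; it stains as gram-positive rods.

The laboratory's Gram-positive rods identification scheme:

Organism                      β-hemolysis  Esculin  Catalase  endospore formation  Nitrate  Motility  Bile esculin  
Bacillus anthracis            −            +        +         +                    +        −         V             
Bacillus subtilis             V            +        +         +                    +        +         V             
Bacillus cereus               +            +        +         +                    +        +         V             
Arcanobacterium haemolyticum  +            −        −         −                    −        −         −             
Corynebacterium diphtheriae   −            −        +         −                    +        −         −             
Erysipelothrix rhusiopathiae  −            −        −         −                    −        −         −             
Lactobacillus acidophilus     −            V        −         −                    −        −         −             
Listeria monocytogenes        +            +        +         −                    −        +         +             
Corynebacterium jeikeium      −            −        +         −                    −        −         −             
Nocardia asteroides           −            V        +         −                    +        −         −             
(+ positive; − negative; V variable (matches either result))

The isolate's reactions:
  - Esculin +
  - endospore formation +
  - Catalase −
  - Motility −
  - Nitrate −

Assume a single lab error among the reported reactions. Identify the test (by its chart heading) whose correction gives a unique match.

As reported, no row in the chart matches all 5 reactions.
Reversing Motility → still no organism matches.
Reversing Nitrate → still no organism matches.
Reversing Catalase → still no organism matches.
Reversing Esculin → still no organism matches.
Reversing endospore formation (to −) → unique match: Lactobacillus acidophilus.

endospore formation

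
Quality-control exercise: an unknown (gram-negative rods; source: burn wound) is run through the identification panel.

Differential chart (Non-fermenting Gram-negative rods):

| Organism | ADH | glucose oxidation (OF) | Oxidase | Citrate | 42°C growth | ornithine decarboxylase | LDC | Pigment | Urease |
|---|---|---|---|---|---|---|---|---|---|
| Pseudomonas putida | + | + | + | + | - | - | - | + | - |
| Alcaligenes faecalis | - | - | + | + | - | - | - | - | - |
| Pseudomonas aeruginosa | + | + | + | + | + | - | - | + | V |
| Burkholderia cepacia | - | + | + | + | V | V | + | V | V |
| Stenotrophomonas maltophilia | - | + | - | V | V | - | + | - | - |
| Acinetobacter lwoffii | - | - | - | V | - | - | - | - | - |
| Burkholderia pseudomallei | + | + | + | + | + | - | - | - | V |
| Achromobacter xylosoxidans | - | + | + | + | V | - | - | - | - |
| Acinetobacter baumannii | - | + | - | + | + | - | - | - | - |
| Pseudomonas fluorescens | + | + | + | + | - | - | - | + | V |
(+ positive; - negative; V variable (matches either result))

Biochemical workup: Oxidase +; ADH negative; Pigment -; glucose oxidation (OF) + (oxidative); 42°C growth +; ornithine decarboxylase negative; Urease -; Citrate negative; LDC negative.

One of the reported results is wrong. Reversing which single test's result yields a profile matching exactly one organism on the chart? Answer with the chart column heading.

As reported, no row in the chart matches all 9 reactions.
Reversing Pigment → still no organism matches.
Reversing Oxidase → still no organism matches.
Reversing Urease → still no organism matches.
Reversing glucose oxidation (OF) → still no organism matches.
Reversing ornithine decarboxylase → still no organism matches.
Reversing LDC → still no organism matches.
Reversing 42°C growth → still no organism matches.
Reversing ADH → still no organism matches.
Reversing Citrate (to +) → unique match: Achromobacter xylosoxidans.

Citrate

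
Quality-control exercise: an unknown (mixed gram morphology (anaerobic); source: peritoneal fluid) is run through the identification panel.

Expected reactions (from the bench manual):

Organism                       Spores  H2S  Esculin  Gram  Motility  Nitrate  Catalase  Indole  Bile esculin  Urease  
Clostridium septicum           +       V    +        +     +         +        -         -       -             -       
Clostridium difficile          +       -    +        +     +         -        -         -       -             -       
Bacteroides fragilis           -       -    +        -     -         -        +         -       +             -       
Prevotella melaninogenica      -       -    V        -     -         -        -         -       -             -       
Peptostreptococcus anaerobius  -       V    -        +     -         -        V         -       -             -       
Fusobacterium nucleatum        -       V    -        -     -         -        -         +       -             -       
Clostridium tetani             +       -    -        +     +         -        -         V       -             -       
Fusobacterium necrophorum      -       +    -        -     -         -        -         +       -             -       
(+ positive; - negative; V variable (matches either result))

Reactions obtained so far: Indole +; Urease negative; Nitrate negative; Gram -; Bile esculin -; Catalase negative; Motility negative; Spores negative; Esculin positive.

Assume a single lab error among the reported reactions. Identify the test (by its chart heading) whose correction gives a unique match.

Indole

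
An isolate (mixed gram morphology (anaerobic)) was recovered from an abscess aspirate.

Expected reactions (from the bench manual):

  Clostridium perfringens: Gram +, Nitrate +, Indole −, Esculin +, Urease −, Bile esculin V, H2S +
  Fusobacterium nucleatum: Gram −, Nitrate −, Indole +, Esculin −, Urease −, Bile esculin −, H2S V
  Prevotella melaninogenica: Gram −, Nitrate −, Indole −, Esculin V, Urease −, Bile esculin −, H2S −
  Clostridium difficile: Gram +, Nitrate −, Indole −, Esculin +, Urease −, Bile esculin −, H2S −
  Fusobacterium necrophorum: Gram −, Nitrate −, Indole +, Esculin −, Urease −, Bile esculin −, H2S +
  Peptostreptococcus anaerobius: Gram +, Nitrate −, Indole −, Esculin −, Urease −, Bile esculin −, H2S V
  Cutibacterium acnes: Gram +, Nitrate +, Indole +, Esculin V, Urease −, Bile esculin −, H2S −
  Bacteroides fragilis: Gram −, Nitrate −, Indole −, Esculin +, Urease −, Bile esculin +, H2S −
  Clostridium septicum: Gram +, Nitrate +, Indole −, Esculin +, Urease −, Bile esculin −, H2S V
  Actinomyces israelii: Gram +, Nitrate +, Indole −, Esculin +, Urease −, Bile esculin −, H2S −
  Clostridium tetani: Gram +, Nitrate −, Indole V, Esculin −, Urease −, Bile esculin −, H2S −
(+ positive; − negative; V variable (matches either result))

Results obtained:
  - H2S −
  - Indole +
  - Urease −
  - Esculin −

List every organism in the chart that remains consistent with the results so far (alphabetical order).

Clostridium tetani, Cutibacterium acnes, Fusobacterium nucleatum

H2S −: excludes Clostridium perfringens, Fusobacterium necrophorum — 9 left.
Urease −: all 9 remaining candidates are consistent.
Esculin −: excludes Clostridium difficile, Bacteroides fragilis, Clostridium septicum, Actinomyces israelii — 5 left.
Indole +: excludes Prevotella melaninogenica, Peptostreptococcus anaerobius — 3 left.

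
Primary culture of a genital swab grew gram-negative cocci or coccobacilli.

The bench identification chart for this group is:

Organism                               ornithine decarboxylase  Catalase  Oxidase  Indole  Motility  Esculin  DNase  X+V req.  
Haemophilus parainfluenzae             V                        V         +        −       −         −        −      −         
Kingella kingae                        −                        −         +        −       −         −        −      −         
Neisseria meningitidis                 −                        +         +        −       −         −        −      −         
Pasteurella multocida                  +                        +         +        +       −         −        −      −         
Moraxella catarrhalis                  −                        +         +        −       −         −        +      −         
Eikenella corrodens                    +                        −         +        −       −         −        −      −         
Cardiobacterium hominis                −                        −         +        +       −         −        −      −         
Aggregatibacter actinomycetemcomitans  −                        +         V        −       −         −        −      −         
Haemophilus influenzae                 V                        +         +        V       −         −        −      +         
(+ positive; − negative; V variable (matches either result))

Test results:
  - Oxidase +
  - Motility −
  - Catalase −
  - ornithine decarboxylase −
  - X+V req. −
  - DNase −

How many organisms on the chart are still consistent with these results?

X+V req. −: excludes Haemophilus influenzae — 8 left.
DNase −: excludes Moraxella catarrhalis — 7 left.
Motility −: all 7 remaining candidates are consistent.
ornithine decarboxylase −: excludes Pasteurella multocida, Eikenella corrodens — 5 left.
Oxidase +: all 5 remaining candidates are consistent.
Catalase −: excludes Neisseria meningitidis, Aggregatibacter actinomycetemcomitans — 3 left.
Still consistent: Cardiobacterium hominis, Haemophilus parainfluenzae, Kingella kingae.

3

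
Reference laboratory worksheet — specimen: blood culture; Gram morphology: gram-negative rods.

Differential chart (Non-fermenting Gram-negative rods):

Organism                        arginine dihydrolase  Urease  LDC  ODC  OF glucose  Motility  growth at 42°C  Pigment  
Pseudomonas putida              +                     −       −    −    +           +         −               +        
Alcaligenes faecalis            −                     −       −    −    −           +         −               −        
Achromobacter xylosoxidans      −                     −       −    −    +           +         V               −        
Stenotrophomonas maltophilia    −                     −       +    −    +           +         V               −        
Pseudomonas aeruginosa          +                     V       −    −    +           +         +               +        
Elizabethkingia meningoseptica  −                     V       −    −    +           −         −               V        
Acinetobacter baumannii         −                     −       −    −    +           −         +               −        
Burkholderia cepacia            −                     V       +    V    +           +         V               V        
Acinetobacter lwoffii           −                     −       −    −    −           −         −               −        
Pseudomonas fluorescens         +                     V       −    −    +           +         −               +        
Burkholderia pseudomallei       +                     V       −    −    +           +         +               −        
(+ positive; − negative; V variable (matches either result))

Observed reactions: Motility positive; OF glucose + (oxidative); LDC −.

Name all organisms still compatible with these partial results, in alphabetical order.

Achromobacter xylosoxidans, Burkholderia pseudomallei, Pseudomonas aeruginosa, Pseudomonas fluorescens, Pseudomonas putida

OF glucose +: excludes Alcaligenes faecalis, Acinetobacter lwoffii — 9 left.
LDC −: excludes Stenotrophomonas maltophilia, Burkholderia cepacia — 7 left.
Motility +: excludes Elizabethkingia meningoseptica, Acinetobacter baumannii — 5 left.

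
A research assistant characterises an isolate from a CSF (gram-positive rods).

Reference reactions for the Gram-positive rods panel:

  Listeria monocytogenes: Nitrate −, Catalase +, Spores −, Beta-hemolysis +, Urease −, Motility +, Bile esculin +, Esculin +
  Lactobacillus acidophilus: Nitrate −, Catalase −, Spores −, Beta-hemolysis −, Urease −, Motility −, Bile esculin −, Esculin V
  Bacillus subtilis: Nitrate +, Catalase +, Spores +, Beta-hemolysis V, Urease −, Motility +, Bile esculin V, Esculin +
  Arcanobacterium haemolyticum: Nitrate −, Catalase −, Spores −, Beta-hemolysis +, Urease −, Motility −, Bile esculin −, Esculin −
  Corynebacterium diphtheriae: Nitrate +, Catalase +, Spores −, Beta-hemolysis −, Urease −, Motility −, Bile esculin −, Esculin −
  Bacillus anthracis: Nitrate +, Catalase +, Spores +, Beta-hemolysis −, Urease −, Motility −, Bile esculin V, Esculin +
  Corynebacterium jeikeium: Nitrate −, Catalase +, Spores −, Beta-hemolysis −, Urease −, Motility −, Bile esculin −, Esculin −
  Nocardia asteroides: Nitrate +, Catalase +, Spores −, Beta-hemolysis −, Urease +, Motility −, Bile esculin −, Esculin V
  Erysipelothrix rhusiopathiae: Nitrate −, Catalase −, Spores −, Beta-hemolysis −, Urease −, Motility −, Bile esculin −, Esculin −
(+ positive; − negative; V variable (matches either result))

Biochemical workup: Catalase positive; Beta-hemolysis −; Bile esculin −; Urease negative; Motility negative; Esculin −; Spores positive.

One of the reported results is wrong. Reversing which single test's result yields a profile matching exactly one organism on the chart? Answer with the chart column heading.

As reported, no row in the chart matches all 7 reactions.
Reversing Spores → 2 organisms match (not unique).
Reversing Bile esculin → still no organism matches.
Reversing Catalase → still no organism matches.
Reversing Esculin (to +) → unique match: Bacillus anthracis.
Reversing Motility → still no organism matches.
Reversing Urease → still no organism matches.
Reversing Beta-hemolysis → still no organism matches.

Esculin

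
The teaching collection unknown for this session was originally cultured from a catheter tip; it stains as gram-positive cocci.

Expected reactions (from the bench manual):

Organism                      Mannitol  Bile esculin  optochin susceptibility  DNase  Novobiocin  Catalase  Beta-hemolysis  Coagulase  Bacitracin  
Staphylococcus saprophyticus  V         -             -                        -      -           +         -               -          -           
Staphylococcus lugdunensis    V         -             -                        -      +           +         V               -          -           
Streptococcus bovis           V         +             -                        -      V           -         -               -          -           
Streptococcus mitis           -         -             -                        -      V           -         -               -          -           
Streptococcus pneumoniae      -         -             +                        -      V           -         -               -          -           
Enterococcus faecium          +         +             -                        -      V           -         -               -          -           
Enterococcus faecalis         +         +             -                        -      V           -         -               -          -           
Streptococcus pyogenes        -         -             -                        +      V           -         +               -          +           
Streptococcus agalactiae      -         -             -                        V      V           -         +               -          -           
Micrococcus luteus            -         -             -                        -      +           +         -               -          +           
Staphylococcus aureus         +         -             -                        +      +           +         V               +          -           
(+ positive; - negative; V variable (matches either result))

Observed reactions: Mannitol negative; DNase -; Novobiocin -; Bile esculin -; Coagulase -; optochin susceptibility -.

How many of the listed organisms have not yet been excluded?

3

Novobiocin -: excludes Staphylococcus lugdunensis, Micrococcus luteus, Staphylococcus aureus — 8 left.
Coagulase -: all 8 remaining candidates are consistent.
Bile esculin -: excludes Streptococcus bovis, Enterococcus faecium, Enterococcus faecalis — 5 left.
optochin susceptibility -: excludes Streptococcus pneumoniae — 4 left.
Mannitol -: all 4 remaining candidates are consistent.
DNase -: excludes Streptococcus pyogenes — 3 left.
Still consistent: Staphylococcus saprophyticus, Streptococcus agalactiae, Streptococcus mitis.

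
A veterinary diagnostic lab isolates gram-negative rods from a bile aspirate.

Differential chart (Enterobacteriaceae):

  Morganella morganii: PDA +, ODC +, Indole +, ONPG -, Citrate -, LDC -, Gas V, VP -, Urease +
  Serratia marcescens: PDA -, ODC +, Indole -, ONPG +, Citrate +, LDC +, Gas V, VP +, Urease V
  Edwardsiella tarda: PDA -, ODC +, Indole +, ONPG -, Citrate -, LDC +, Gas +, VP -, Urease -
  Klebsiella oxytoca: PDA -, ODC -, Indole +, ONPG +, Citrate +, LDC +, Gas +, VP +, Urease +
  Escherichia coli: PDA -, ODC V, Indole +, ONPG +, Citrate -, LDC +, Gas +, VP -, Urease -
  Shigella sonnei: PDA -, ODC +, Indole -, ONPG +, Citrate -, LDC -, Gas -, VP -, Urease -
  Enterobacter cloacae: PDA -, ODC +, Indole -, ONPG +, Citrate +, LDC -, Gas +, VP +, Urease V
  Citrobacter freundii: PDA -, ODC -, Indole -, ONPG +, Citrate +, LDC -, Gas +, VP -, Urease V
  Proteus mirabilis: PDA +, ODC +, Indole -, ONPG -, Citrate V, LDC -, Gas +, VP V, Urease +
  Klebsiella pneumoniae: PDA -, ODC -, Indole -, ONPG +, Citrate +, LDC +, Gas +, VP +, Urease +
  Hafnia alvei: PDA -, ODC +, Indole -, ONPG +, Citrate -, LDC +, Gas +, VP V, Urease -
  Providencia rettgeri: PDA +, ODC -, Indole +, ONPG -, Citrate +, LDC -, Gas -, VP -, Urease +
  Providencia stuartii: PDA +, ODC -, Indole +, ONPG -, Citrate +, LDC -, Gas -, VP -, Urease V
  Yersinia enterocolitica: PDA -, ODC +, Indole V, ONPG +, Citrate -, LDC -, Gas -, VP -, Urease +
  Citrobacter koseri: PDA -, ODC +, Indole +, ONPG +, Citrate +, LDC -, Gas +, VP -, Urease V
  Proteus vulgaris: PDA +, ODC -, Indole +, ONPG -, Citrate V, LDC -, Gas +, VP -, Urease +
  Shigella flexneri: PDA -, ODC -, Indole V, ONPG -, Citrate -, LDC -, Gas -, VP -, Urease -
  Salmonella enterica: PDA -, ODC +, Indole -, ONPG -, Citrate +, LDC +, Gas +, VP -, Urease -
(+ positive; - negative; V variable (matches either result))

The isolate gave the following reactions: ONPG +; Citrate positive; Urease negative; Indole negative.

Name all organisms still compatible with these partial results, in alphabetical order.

Urease -: excludes 7 organisms — 11 left.
Indole -: excludes Edwardsiella tarda, Escherichia coli, Providencia stuartii, Citrobacter koseri — 7 left.
Citrate +: excludes Shigella sonnei, Hafnia alvei, Shigella flexneri — 4 left.
ONPG +: excludes Salmonella enterica — 3 left.

Citrobacter freundii, Enterobacter cloacae, Serratia marcescens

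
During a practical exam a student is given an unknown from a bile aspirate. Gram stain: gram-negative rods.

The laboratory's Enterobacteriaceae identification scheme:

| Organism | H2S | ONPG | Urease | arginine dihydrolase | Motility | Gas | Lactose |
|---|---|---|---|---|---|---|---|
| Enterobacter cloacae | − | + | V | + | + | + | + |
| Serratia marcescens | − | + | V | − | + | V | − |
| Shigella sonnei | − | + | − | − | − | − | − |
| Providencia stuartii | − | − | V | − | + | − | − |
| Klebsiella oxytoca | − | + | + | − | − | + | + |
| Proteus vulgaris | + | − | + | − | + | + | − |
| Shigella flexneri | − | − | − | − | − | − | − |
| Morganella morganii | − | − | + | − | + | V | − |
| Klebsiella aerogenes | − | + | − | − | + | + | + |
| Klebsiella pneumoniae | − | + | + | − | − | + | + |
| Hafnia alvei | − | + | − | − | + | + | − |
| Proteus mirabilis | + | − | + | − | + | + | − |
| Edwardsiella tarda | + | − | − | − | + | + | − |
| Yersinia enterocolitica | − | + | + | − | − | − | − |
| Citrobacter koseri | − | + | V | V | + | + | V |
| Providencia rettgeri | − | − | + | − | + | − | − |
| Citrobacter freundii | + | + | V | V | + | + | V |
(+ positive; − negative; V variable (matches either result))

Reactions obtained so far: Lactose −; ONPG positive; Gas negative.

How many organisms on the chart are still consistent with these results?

3

Gas −: excludes 10 organisms — 7 left.
Lactose −: all 7 remaining candidates are consistent.
ONPG +: excludes Providencia stuartii, Shigella flexneri, Morganella morganii, Providencia rettgeri — 3 left.
Still consistent: Serratia marcescens, Shigella sonnei, Yersinia enterocolitica.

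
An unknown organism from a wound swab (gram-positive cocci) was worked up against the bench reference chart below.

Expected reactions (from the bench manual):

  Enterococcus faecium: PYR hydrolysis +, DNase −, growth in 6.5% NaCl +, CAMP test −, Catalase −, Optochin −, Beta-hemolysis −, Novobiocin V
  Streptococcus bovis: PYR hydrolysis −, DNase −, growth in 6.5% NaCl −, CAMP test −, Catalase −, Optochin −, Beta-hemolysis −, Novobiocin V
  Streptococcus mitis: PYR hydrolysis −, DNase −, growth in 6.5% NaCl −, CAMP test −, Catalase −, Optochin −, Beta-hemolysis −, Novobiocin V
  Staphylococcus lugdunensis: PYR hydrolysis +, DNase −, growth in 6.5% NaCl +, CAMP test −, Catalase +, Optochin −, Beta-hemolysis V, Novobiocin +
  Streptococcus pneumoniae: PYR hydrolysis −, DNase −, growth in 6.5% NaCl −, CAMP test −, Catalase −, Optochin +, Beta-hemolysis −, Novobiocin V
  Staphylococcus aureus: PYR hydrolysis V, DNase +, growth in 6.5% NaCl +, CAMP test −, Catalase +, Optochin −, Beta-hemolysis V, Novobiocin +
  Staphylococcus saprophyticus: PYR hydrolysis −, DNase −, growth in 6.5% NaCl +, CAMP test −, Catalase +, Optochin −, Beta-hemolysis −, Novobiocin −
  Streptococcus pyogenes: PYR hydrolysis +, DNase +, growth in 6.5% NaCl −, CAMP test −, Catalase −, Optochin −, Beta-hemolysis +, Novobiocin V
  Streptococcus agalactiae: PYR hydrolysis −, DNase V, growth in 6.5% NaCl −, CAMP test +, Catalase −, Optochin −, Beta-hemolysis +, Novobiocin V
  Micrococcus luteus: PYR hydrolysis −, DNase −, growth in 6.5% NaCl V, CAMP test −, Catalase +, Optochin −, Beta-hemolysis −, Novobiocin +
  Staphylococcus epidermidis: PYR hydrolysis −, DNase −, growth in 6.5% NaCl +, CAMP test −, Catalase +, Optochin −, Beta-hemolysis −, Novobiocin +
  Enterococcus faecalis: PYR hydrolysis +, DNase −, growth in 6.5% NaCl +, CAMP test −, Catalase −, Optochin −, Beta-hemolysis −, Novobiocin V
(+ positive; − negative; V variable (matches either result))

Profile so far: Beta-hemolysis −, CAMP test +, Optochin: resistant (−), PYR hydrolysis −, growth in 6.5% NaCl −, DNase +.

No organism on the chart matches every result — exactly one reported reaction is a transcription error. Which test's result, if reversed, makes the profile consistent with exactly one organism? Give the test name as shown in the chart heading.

Beta-hemolysis

As reported, no row in the chart matches all 6 reactions.
Reversing Beta-hemolysis (to +) → unique match: Streptococcus agalactiae.
Reversing DNase → still no organism matches.
Reversing growth in 6.5% NaCl → still no organism matches.
Reversing PYR hydrolysis → still no organism matches.
Reversing Optochin → still no organism matches.
Reversing CAMP test → still no organism matches.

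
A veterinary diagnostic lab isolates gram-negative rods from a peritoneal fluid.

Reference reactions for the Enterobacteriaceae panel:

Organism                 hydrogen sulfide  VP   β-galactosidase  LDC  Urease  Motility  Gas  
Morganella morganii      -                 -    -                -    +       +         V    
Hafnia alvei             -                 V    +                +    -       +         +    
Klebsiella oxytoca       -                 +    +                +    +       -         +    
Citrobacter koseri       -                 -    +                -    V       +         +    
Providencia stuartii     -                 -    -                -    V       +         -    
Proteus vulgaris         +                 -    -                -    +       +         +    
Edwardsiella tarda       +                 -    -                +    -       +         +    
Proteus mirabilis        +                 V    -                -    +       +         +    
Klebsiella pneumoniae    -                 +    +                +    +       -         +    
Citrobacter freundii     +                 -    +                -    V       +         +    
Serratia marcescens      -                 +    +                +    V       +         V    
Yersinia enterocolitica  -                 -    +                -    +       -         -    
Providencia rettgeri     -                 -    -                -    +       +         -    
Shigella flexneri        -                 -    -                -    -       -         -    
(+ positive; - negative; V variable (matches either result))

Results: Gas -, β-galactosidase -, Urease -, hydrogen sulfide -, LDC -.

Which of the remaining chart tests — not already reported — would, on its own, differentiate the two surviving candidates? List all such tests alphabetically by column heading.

Motility

β-galactosidase -: excludes 7 organisms — 7 left.
LDC -: excludes Edwardsiella tarda — 6 left.
Gas -: excludes Proteus vulgaris, Proteus mirabilis — 4 left.
hydrogen sulfide -: all 4 remaining candidates are consistent.
Urease -: excludes Morganella morganii, Providencia rettgeri — 2 left.
Two candidates remain: Providencia stuartii and Shigella flexneri.
  VP: - vs - — same for both, does not separate.
  Motility: Providencia stuartii +, Shigella flexneri - — discriminates.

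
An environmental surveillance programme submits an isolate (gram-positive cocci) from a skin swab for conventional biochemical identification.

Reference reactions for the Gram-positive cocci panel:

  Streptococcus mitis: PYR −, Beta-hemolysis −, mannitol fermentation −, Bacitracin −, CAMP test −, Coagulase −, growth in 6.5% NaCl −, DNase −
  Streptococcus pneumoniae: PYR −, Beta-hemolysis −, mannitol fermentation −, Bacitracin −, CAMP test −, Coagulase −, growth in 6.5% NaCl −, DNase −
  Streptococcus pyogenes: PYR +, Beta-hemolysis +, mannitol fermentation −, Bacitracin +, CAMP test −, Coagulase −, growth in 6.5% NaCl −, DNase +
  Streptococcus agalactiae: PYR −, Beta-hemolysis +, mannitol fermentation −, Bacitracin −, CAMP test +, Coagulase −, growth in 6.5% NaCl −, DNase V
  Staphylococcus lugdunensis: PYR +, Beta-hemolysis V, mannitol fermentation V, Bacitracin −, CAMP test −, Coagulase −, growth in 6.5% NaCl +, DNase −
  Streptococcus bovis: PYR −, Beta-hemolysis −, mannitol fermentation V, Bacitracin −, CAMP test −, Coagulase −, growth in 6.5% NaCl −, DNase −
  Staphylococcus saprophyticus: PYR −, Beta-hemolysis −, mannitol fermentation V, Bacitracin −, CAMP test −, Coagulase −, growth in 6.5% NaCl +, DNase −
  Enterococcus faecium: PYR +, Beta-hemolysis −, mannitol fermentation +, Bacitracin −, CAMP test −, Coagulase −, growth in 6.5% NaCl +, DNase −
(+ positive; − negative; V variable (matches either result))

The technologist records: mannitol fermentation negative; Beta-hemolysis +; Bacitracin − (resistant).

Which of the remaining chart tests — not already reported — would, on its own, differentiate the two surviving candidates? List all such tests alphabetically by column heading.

Beta-hemolysis +: excludes 5 organisms — 3 left.
Bacitracin −: excludes Streptococcus pyogenes — 2 left.
mannitol fermentation −: all 2 remaining candidates are consistent.
Two candidates remain: Staphylococcus lugdunensis and Streptococcus agalactiae.
  PYR: Staphylococcus lugdunensis +, Streptococcus agalactiae − — discriminates.
  CAMP test: Staphylococcus lugdunensis −, Streptococcus agalactiae + — discriminates.
  Coagulase: − vs − — same for both, does not separate.
  growth in 6.5% NaCl: Staphylococcus lugdunensis +, Streptococcus agalactiae − — discriminates.
  DNase: − vs V — variable for at least one, does not separate.

CAMP test, growth in 6.5% NaCl, PYR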